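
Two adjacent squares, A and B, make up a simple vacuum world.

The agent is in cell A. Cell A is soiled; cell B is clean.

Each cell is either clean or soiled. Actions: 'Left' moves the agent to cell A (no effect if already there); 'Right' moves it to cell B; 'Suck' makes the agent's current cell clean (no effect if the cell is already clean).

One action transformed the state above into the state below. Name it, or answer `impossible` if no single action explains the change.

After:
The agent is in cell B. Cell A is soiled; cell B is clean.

try  Left: (A; A:soiled, B:clean)
try Right: (B; A:soiled, B:clean)  ← match
try  Suck: (A; A:clean, B:clean)

Right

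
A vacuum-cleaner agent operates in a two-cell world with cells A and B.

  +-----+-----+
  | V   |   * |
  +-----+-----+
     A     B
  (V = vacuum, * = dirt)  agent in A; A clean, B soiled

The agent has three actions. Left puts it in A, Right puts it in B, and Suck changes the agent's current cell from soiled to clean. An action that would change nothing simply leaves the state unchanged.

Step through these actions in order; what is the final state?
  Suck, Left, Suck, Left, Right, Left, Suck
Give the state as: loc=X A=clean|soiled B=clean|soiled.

1) do Suck; now loc=A A=clean B=soiled
2) do Left; now loc=A A=clean B=soiled
3) do Suck; now loc=A A=clean B=soiled
4) do Left; now loc=A A=clean B=soiled
5) do Right; now loc=B A=clean B=soiled
6) do Left; now loc=A A=clean B=soiled
7) do Suck; now loc=A A=clean B=soiled

loc=A A=clean B=soiled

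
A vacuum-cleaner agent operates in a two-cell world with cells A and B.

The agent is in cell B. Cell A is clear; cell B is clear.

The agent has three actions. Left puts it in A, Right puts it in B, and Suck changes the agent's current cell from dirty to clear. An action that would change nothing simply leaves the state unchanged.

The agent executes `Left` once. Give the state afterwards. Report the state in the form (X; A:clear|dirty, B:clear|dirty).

start: (B; A:clear, B:clear)
step 1/1 (Left): (A; A:clear, B:clear)

(A; A:clear, B:clear)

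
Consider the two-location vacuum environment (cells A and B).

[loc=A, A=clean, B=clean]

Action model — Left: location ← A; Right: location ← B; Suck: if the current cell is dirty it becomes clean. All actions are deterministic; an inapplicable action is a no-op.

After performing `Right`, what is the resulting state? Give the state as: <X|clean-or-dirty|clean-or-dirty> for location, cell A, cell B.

<B|clean|clean>

start: <A|clean|clean>
1) do Right; now <B|clean|clean>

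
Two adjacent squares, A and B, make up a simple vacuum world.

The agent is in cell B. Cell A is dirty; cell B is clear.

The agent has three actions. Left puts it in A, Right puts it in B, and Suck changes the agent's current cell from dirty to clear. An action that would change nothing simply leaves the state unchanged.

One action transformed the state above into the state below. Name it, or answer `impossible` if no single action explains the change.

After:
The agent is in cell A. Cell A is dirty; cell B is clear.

try  Left: loc=A A=dirty B=clear  ← match
try Right: loc=B A=dirty B=clear
try  Suck: loc=B A=dirty B=clear

Left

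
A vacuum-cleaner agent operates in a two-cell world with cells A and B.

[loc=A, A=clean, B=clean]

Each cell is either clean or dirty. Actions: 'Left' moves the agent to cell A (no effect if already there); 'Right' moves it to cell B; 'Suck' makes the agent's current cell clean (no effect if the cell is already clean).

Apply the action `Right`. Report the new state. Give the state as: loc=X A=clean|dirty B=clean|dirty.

start: loc=A A=clean B=clean
t=1 Right ⇒ loc=B A=clean B=clean

loc=B A=clean B=clean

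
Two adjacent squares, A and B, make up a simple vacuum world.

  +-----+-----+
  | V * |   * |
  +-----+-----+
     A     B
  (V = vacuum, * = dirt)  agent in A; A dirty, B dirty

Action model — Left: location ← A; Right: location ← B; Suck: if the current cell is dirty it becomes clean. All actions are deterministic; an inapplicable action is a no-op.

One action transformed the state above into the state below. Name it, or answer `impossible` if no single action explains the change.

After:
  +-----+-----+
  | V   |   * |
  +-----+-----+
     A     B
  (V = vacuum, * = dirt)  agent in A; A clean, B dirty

Suck

try  Left: <A|dirty|dirty>
try Right: <B|dirty|dirty>
try  Suck: <A|clean|dirty>  ← match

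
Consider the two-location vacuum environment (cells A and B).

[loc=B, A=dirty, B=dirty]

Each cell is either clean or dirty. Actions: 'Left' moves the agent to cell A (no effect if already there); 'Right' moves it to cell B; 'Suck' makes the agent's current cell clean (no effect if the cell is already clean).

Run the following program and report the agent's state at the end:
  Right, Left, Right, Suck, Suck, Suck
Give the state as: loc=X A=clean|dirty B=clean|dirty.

loc=B A=dirty B=clean

t=1 Right ⇒ loc=B A=dirty B=dirty
t=2 Left ⇒ loc=A A=dirty B=dirty
t=3 Right ⇒ loc=B A=dirty B=dirty
t=4 Suck ⇒ loc=B A=dirty B=clean
t=5 Suck ⇒ loc=B A=dirty B=clean
t=6 Suck ⇒ loc=B A=dirty B=clean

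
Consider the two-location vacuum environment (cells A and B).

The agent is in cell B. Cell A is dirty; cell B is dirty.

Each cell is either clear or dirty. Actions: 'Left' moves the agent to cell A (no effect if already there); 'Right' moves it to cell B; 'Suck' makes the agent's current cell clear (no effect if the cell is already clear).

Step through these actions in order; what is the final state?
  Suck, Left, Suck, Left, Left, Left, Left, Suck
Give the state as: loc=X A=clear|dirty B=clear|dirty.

t=1 Suck ⇒ loc=B A=dirty B=clear
t=2 Left ⇒ loc=A A=dirty B=clear
t=3 Suck ⇒ loc=A A=clear B=clear
t=4 Left ⇒ loc=A A=clear B=clear
t=5 Left ⇒ loc=A A=clear B=clear
t=6 Left ⇒ loc=A A=clear B=clear
t=7 Left ⇒ loc=A A=clear B=clear
t=8 Suck ⇒ loc=A A=clear B=clear

loc=A A=clear B=clear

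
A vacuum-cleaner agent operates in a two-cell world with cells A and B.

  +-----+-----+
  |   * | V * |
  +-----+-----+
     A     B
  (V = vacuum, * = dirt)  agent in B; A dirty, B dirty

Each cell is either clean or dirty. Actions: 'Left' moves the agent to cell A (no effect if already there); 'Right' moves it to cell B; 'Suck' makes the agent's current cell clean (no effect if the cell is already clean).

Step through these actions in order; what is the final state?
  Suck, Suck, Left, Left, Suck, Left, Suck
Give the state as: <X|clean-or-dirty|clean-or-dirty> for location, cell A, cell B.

1. Suck → <B|dirty|clean>
2. Suck → <B|dirty|clean>
3. Left → <A|dirty|clean>
4. Left → <A|dirty|clean>
5. Suck → <A|clean|clean>
6. Left → <A|clean|clean>
7. Suck → <A|clean|clean>

<A|clean|clean>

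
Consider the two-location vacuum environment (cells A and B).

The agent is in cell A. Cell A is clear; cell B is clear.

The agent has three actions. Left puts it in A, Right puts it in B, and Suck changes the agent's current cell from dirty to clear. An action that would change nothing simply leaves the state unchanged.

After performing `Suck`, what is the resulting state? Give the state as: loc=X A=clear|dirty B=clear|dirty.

loc=A A=clear B=clear

start: loc=A A=clear B=clear
1. Suck → loc=A A=clear B=clear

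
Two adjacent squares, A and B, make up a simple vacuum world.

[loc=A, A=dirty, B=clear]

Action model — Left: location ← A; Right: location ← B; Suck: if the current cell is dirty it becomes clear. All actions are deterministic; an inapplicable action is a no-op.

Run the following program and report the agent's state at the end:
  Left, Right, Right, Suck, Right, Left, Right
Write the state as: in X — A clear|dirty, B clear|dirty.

1) do Left; now in A — A dirty, B clear
2) do Right; now in B — A dirty, B clear
3) do Right; now in B — A dirty, B clear
4) do Suck; now in B — A dirty, B clear
5) do Right; now in B — A dirty, B clear
6) do Left; now in A — A dirty, B clear
7) do Right; now in B — A dirty, B clear

in B — A dirty, B clear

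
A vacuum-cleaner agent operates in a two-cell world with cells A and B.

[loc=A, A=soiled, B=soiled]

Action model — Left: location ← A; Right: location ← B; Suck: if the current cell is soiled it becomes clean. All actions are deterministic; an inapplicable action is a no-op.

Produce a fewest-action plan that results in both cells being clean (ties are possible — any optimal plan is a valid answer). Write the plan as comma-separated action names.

Suck, Right, Suck

1. Suck → loc=A A=clean B=soiled
2. Right → loc=B A=clean B=soiled
3. Suck → loc=B A=clean B=clean
min 3: Suck A + move + Suck B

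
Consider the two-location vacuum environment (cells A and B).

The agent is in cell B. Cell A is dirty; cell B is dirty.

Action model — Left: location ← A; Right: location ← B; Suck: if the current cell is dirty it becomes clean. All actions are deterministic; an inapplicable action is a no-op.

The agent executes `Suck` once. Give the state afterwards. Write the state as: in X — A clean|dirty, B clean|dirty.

in B — A dirty, B clean

start: in B — A dirty, B dirty
step 1/1 (Suck): in B — A dirty, B clean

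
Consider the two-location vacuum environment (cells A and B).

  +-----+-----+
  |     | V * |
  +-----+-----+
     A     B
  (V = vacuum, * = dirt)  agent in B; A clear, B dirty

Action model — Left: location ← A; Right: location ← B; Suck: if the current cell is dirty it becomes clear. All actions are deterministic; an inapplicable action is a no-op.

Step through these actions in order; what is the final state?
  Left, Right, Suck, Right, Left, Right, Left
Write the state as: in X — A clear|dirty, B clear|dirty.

[1] after Left: in A — A clear, B dirty
[2] after Right: in B — A clear, B dirty
[3] after Suck: in B — A clear, B clear
[4] after Right: in B — A clear, B clear
[5] after Left: in A — A clear, B clear
[6] after Right: in B — A clear, B clear
[7] after Left: in A — A clear, B clear

in A — A clear, B clear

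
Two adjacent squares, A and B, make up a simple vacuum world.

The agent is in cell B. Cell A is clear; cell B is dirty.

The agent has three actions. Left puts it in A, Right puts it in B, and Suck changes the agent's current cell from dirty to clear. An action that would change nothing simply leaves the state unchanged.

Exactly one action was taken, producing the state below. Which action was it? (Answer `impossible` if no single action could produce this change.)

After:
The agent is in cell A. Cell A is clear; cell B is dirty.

Left

try  Left: (A; A:clear, B:dirty)  ← match
try Right: (B; A:clear, B:dirty)
try  Suck: (B; A:clear, B:clear)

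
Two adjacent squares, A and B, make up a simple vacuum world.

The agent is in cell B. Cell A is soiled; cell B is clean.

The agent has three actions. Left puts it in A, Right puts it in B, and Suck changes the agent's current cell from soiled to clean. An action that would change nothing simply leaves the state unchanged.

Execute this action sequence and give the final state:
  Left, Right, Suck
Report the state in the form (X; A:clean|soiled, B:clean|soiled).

Left (#1): (A; A:soiled, B:clean)
Right (#2): (B; A:soiled, B:clean)
Suck (#3): (B; A:soiled, B:clean)

(B; A:soiled, B:clean)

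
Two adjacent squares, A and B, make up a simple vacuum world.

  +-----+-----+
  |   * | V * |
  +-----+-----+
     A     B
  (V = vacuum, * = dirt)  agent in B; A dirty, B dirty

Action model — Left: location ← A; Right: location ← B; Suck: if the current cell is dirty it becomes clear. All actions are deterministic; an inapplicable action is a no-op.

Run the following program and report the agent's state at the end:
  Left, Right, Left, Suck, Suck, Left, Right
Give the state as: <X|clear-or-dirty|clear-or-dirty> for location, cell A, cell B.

1. Left → <A|dirty|dirty>
2. Right → <B|dirty|dirty>
3. Left → <A|dirty|dirty>
4. Suck → <A|clear|dirty>
5. Suck → <A|clear|dirty>
6. Left → <A|clear|dirty>
7. Right → <B|clear|dirty>

<B|clear|dirty>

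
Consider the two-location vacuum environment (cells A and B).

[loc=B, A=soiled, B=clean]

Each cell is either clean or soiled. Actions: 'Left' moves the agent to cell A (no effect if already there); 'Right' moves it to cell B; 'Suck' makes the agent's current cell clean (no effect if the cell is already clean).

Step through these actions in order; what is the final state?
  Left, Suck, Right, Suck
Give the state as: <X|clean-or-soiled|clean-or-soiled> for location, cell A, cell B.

1. Left → <A|soiled|clean>
2. Suck → <A|clean|clean>
3. Right → <B|clean|clean>
4. Suck → <B|clean|clean>

<B|clean|clean>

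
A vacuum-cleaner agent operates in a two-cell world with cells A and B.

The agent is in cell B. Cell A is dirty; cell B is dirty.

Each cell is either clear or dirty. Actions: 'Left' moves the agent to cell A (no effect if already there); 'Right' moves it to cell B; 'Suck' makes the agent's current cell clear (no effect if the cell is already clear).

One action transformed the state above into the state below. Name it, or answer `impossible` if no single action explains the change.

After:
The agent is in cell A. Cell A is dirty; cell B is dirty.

try  Left: <A|dirty|dirty>  ← match
try Right: <B|dirty|dirty>
try  Suck: <B|dirty|clear>

Left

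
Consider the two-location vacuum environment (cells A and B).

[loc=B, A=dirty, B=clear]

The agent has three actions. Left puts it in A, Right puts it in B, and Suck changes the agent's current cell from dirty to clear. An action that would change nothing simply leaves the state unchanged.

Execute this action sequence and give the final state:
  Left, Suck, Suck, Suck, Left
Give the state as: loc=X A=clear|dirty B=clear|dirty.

step 1/5 (Left): loc=A A=dirty B=clear
step 2/5 (Suck): loc=A A=clear B=clear
step 3/5 (Suck): loc=A A=clear B=clear
step 4/5 (Suck): loc=A A=clear B=clear
step 5/5 (Left): loc=A A=clear B=clear

loc=A A=clear B=clear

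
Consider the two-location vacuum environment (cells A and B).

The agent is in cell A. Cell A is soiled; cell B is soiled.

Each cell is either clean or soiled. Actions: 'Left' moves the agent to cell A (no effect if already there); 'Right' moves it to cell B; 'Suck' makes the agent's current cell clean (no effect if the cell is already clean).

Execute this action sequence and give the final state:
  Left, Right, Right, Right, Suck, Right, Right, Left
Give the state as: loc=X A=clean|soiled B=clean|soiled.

loc=A A=soiled B=clean

Left (#1): loc=A A=soiled B=soiled
Right (#2): loc=B A=soiled B=soiled
Right (#3): loc=B A=soiled B=soiled
Right (#4): loc=B A=soiled B=soiled
Suck (#5): loc=B A=soiled B=clean
Right (#6): loc=B A=soiled B=clean
Right (#7): loc=B A=soiled B=clean
Left (#8): loc=A A=soiled B=clean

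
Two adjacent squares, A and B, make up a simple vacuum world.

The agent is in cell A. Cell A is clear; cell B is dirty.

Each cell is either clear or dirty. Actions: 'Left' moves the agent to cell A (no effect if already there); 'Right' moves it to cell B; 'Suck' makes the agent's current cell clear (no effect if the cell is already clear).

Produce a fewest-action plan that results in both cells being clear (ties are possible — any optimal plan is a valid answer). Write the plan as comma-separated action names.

Right, Suck

[1] after Right: in B — A clear, B dirty
[2] after Suck: in B — A clear, B clear
min 2: go B then Suck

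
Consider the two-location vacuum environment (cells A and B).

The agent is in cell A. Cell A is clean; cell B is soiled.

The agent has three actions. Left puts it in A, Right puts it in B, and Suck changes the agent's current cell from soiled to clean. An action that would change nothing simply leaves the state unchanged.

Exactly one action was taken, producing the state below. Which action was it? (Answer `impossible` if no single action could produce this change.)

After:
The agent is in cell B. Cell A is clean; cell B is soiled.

try  Left: (A; A:clean, B:soiled)
try Right: (B; A:clean, B:soiled)  ← match
try  Suck: (A; A:clean, B:soiled)

Right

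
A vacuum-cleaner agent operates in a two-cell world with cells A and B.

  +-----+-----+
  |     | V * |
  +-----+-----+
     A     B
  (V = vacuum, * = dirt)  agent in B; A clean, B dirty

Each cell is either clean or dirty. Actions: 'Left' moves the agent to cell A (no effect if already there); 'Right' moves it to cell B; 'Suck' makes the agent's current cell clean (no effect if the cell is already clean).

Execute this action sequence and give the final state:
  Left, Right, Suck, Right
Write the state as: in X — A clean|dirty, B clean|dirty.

in B — A clean, B clean

1) do Left; now in A — A clean, B dirty
2) do Right; now in B — A clean, B dirty
3) do Suck; now in B — A clean, B clean
4) do Right; now in B — A clean, B clean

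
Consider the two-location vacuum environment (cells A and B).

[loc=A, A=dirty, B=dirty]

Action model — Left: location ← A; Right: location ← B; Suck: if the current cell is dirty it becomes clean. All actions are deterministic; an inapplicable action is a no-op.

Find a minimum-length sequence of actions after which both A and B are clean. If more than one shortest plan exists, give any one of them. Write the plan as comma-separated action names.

Suck, Right, Suck

t=1 Suck ⇒ loc=A A=clean B=dirty
t=2 Right ⇒ loc=B A=clean B=dirty
t=3 Suck ⇒ loc=B A=clean B=clean
min 3: Suck A + move + Suck B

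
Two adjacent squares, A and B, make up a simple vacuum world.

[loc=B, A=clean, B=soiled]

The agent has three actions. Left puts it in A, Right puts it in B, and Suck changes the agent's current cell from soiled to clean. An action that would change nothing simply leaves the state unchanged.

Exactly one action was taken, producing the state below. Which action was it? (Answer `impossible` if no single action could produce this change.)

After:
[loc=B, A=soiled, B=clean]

try  Left: in A — A clean, B soiled
try Right: in B — A clean, B soiled
try  Suck: in B — A clean, B clean
no single action produces the after-state

impossible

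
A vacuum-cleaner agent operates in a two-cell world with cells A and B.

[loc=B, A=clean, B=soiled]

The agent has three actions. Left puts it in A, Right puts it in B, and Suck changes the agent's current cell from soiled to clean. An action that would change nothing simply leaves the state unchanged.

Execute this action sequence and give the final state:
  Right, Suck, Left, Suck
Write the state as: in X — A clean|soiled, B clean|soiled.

in A — A clean, B clean

t=1 Right ⇒ in B — A clean, B soiled
t=2 Suck ⇒ in B — A clean, B clean
t=3 Left ⇒ in A — A clean, B clean
t=4 Suck ⇒ in A — A clean, B clean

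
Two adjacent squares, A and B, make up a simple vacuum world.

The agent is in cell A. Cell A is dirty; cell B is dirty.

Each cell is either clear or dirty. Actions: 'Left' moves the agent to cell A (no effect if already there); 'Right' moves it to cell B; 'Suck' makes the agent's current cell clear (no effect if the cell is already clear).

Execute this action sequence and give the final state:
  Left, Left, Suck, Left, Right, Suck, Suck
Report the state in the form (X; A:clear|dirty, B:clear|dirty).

1. Left → (A; A:dirty, B:dirty)
2. Left → (A; A:dirty, B:dirty)
3. Suck → (A; A:clear, B:dirty)
4. Left → (A; A:clear, B:dirty)
5. Right → (B; A:clear, B:dirty)
6. Suck → (B; A:clear, B:clear)
7. Suck → (B; A:clear, B:clear)

(B; A:clear, B:clear)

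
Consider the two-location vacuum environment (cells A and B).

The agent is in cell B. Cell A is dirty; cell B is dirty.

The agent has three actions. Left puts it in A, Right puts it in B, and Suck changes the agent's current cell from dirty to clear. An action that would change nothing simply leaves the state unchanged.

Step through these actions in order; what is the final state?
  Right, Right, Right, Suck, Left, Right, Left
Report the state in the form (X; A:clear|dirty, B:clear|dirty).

1. Right → (B; A:dirty, B:dirty)
2. Right → (B; A:dirty, B:dirty)
3. Right → (B; A:dirty, B:dirty)
4. Suck → (B; A:dirty, B:clear)
5. Left → (A; A:dirty, B:clear)
6. Right → (B; A:dirty, B:clear)
7. Left → (A; A:dirty, B:clear)

(A; A:dirty, B:clear)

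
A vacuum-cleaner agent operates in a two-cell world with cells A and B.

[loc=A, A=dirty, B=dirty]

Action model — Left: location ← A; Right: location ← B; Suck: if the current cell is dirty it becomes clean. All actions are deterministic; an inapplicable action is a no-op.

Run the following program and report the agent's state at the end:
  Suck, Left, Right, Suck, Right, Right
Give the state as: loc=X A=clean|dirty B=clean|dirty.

1. Suck → loc=A A=clean B=dirty
2. Left → loc=A A=clean B=dirty
3. Right → loc=B A=clean B=dirty
4. Suck → loc=B A=clean B=clean
5. Right → loc=B A=clean B=clean
6. Right → loc=B A=clean B=clean

loc=B A=clean B=clean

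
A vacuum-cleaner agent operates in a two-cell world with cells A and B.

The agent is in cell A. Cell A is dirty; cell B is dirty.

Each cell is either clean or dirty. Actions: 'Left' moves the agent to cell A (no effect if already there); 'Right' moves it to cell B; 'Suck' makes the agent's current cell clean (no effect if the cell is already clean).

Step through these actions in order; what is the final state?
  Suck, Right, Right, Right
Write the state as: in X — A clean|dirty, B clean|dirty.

Suck (#1): in A — A clean, B dirty
Right (#2): in B — A clean, B dirty
Right (#3): in B — A clean, B dirty
Right (#4): in B — A clean, B dirty

in B — A clean, B dirty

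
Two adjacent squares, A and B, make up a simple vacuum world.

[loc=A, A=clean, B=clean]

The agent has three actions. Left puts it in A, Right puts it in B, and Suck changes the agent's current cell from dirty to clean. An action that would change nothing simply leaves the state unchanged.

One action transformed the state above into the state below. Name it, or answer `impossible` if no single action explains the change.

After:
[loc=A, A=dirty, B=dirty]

impossible

try  Left: in A — A clean, B clean
try Right: in B — A clean, B clean
try  Suck: in A — A clean, B clean
no single action produces the after-state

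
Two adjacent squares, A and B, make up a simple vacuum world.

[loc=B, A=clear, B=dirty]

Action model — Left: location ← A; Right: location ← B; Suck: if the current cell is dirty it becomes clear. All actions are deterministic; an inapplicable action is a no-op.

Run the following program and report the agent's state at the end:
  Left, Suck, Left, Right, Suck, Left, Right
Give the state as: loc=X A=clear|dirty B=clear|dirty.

Left (#1): loc=A A=clear B=dirty
Suck (#2): loc=A A=clear B=dirty
Left (#3): loc=A A=clear B=dirty
Right (#4): loc=B A=clear B=dirty
Suck (#5): loc=B A=clear B=clear
Left (#6): loc=A A=clear B=clear
Right (#7): loc=B A=clear B=clear

loc=B A=clear B=clear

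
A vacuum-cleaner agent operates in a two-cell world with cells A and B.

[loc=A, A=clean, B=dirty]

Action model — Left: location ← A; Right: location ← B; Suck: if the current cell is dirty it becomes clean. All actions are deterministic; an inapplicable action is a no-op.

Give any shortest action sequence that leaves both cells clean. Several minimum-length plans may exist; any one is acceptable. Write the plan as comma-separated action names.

Right, Suck

1. Right → <B|clean|dirty>
2. Suck → <B|clean|clean>
min 2: go B then Suck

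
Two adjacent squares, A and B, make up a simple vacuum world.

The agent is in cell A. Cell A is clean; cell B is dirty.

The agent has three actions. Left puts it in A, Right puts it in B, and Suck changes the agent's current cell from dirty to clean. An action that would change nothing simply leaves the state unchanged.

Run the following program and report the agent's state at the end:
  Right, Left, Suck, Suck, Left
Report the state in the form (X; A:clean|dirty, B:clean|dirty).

1. Right → (B; A:clean, B:dirty)
2. Left → (A; A:clean, B:dirty)
3. Suck → (A; A:clean, B:dirty)
4. Suck → (A; A:clean, B:dirty)
5. Left → (A; A:clean, B:dirty)

(A; A:clean, B:dirty)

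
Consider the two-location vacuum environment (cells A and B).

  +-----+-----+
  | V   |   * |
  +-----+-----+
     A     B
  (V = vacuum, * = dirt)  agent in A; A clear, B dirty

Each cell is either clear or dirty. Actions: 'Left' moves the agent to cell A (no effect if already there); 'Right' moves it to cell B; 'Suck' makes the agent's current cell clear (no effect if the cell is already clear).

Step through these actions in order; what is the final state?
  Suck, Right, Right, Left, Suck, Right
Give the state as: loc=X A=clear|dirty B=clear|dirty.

[1] after Suck: loc=A A=clear B=dirty
[2] after Right: loc=B A=clear B=dirty
[3] after Right: loc=B A=clear B=dirty
[4] after Left: loc=A A=clear B=dirty
[5] after Suck: loc=A A=clear B=dirty
[6] after Right: loc=B A=clear B=dirty

loc=B A=clear B=dirty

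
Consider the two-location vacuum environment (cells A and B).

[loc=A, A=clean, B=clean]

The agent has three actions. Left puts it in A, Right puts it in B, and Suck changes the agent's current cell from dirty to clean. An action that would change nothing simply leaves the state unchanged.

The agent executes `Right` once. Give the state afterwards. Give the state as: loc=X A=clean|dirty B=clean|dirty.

loc=B A=clean B=clean

start: loc=A A=clean B=clean
1) do Right; now loc=B A=clean B=clean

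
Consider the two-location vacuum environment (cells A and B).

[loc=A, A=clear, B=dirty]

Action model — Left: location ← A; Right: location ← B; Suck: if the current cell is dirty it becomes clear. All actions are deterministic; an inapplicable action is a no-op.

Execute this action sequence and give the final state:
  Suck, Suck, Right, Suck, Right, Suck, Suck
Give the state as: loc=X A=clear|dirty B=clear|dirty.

t=1 Suck ⇒ loc=A A=clear B=dirty
t=2 Suck ⇒ loc=A A=clear B=dirty
t=3 Right ⇒ loc=B A=clear B=dirty
t=4 Suck ⇒ loc=B A=clear B=clear
t=5 Right ⇒ loc=B A=clear B=clear
t=6 Suck ⇒ loc=B A=clear B=clear
t=7 Suck ⇒ loc=B A=clear B=clear

loc=B A=clear B=clear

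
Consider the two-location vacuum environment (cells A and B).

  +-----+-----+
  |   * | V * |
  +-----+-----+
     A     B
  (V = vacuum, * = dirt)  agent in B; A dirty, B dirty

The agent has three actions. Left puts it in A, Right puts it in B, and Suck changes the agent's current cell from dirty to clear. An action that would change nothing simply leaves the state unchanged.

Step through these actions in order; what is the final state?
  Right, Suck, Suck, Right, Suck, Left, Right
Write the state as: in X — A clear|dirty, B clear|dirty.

t=1 Right ⇒ in B — A dirty, B dirty
t=2 Suck ⇒ in B — A dirty, B clear
t=3 Suck ⇒ in B — A dirty, B clear
t=4 Right ⇒ in B — A dirty, B clear
t=5 Suck ⇒ in B — A dirty, B clear
t=6 Left ⇒ in A — A dirty, B clear
t=7 Right ⇒ in B — A dirty, B clear

in B — A dirty, B clear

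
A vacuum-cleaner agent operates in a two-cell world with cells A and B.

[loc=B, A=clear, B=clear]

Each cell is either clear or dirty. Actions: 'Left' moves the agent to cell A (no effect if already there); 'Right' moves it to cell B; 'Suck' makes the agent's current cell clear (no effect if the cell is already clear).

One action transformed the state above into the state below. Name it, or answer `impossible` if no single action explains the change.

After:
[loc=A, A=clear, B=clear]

try  Left: (A; A:clear, B:clear)  ← match
try Right: (B; A:clear, B:clear)
try  Suck: (B; A:clear, B:clear)

Left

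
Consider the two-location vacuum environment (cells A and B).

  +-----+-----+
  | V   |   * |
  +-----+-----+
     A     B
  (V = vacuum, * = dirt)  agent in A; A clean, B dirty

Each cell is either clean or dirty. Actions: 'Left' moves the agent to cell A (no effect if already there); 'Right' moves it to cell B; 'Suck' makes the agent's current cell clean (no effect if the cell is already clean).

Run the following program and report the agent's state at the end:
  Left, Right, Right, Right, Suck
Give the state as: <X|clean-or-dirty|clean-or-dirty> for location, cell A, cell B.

1) do Left; now <A|clean|dirty>
2) do Right; now <B|clean|dirty>
3) do Right; now <B|clean|dirty>
4) do Right; now <B|clean|dirty>
5) do Suck; now <B|clean|clean>

<B|clean|clean>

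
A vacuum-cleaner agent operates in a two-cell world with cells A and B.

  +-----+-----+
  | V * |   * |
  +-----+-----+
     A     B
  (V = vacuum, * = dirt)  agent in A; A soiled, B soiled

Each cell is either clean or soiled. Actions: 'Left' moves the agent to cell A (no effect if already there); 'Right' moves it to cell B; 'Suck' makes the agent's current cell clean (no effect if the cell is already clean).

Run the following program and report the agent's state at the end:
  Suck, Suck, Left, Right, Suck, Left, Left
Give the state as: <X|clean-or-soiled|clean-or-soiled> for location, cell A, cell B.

1. Suck → <A|clean|soiled>
2. Suck → <A|clean|soiled>
3. Left → <A|clean|soiled>
4. Right → <B|clean|soiled>
5. Suck → <B|clean|clean>
6. Left → <A|clean|clean>
7. Left → <A|clean|clean>

<A|clean|clean>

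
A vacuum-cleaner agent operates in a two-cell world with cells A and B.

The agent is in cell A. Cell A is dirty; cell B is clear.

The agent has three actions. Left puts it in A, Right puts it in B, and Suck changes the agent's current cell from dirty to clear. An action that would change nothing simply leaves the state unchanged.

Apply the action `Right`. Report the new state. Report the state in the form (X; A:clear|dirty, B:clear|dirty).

start: (A; A:dirty, B:clear)
Right (#1): (B; A:dirty, B:clear)

(B; A:dirty, B:clear)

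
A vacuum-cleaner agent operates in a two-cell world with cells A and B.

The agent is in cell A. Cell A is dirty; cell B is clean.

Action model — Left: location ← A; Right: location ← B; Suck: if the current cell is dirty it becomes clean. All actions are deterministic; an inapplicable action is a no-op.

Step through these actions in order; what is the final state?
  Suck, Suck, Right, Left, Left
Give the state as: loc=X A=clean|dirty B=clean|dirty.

loc=A A=clean B=clean

t=1 Suck ⇒ loc=A A=clean B=clean
t=2 Suck ⇒ loc=A A=clean B=clean
t=3 Right ⇒ loc=B A=clean B=clean
t=4 Left ⇒ loc=A A=clean B=clean
t=5 Left ⇒ loc=A A=clean B=clean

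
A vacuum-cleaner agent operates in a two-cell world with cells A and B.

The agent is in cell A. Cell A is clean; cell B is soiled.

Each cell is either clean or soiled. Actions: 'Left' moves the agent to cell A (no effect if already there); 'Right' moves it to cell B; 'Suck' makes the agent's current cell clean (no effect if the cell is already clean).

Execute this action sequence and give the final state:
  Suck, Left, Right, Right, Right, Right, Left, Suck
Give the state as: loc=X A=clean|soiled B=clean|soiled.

loc=A A=clean B=soiled

1. Suck → loc=A A=clean B=soiled
2. Left → loc=A A=clean B=soiled
3. Right → loc=B A=clean B=soiled
4. Right → loc=B A=clean B=soiled
5. Right → loc=B A=clean B=soiled
6. Right → loc=B A=clean B=soiled
7. Left → loc=A A=clean B=soiled
8. Suck → loc=A A=clean B=soiled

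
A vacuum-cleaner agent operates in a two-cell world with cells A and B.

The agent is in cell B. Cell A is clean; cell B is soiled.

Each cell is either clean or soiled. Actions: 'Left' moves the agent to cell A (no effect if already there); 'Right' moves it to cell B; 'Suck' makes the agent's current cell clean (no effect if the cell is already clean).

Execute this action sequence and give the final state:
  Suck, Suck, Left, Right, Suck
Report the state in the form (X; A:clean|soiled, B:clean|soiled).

(B; A:clean, B:clean)

t=1 Suck ⇒ (B; A:clean, B:clean)
t=2 Suck ⇒ (B; A:clean, B:clean)
t=3 Left ⇒ (A; A:clean, B:clean)
t=4 Right ⇒ (B; A:clean, B:clean)
t=5 Suck ⇒ (B; A:clean, B:clean)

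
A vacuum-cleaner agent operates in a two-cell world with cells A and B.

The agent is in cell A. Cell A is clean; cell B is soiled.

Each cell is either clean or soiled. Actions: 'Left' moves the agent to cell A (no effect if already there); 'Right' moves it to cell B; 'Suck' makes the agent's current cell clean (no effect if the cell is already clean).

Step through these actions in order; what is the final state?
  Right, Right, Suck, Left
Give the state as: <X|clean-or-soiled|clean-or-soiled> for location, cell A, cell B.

[1] after Right: <B|clean|soiled>
[2] after Right: <B|clean|soiled>
[3] after Suck: <B|clean|clean>
[4] after Left: <A|clean|clean>

<A|clean|clean>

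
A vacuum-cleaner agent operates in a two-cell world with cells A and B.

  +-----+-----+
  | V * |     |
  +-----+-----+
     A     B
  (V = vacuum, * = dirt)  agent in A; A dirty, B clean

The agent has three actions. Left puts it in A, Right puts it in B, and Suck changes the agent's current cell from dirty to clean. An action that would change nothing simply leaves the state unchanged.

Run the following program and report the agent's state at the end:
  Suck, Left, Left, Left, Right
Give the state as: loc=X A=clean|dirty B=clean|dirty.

loc=B A=clean B=clean

Suck (#1): loc=A A=clean B=clean
Left (#2): loc=A A=clean B=clean
Left (#3): loc=A A=clean B=clean
Left (#4): loc=A A=clean B=clean
Right (#5): loc=B A=clean B=clean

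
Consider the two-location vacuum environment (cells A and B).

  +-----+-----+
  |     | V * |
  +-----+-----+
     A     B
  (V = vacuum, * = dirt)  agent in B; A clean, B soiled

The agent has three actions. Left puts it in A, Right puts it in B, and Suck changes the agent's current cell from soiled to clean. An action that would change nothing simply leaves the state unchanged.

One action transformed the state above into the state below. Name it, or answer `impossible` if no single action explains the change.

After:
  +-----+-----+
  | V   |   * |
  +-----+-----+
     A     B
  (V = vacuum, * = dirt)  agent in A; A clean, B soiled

Left

try  Left: <A|clean|soiled>  ← match
try Right: <B|clean|soiled>
try  Suck: <B|clean|clean>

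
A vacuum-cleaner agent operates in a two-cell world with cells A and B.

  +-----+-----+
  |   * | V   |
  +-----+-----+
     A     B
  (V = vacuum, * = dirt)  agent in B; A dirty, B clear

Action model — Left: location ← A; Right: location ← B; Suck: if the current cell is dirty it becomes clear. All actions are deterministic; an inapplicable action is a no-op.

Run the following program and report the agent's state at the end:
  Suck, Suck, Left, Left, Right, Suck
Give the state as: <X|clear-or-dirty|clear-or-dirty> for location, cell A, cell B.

<B|dirty|clear>

step 1/6 (Suck): <B|dirty|clear>
step 2/6 (Suck): <B|dirty|clear>
step 3/6 (Left): <A|dirty|clear>
step 4/6 (Left): <A|dirty|clear>
step 5/6 (Right): <B|dirty|clear>
step 6/6 (Suck): <B|dirty|clear>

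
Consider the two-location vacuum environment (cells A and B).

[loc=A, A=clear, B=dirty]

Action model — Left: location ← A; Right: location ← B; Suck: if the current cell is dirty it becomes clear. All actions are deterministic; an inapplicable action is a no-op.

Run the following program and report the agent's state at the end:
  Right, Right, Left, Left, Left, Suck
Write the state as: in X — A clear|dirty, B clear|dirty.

in A — A clear, B dirty

t=1 Right ⇒ in B — A clear, B dirty
t=2 Right ⇒ in B — A clear, B dirty
t=3 Left ⇒ in A — A clear, B dirty
t=4 Left ⇒ in A — A clear, B dirty
t=5 Left ⇒ in A — A clear, B dirty
t=6 Suck ⇒ in A — A clear, B dirty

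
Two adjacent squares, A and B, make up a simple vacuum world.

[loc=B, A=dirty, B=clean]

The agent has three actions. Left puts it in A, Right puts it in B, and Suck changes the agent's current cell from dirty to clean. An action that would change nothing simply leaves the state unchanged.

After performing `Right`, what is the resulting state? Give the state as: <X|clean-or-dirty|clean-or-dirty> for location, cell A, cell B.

start: <B|dirty|clean>
Right (#1): <B|dirty|clean>

<B|dirty|clean>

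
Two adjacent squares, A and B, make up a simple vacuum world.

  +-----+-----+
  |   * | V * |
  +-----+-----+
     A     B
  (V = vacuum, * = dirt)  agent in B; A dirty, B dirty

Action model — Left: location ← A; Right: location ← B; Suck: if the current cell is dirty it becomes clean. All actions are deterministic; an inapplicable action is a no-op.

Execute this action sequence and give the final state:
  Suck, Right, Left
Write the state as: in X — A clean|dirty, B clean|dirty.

in A — A dirty, B clean

t=1 Suck ⇒ in B — A dirty, B clean
t=2 Right ⇒ in B — A dirty, B clean
t=3 Left ⇒ in A — A dirty, B clean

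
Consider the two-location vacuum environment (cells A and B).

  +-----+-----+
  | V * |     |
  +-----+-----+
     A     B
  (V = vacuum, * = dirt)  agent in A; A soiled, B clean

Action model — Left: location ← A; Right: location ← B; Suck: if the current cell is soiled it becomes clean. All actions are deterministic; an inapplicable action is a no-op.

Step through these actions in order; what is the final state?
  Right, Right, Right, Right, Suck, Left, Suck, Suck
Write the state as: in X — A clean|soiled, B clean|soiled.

step 1/8 (Right): in B — A soiled, B clean
step 2/8 (Right): in B — A soiled, B clean
step 3/8 (Right): in B — A soiled, B clean
step 4/8 (Right): in B — A soiled, B clean
step 5/8 (Suck): in B — A soiled, B clean
step 6/8 (Left): in A — A soiled, B clean
step 7/8 (Suck): in A — A clean, B clean
step 8/8 (Suck): in A — A clean, B clean

in A — A clean, B clean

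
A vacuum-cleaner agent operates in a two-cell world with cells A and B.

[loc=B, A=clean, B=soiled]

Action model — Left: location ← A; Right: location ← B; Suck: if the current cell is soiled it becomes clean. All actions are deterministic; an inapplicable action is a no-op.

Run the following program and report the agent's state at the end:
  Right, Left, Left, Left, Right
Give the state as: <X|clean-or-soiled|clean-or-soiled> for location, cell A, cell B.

1. Right → <B|clean|soiled>
2. Left → <A|clean|soiled>
3. Left → <A|clean|soiled>
4. Left → <A|clean|soiled>
5. Right → <B|clean|soiled>

<B|clean|soiled>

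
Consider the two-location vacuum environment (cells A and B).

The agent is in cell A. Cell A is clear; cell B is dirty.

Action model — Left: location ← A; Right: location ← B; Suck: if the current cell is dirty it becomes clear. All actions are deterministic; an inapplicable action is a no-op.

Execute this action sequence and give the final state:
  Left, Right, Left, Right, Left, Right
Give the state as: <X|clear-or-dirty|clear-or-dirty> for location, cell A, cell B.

<B|clear|dirty>

step 1/6 (Left): <A|clear|dirty>
step 2/6 (Right): <B|clear|dirty>
step 3/6 (Left): <A|clear|dirty>
step 4/6 (Right): <B|clear|dirty>
step 5/6 (Left): <A|clear|dirty>
step 6/6 (Right): <B|clear|dirty>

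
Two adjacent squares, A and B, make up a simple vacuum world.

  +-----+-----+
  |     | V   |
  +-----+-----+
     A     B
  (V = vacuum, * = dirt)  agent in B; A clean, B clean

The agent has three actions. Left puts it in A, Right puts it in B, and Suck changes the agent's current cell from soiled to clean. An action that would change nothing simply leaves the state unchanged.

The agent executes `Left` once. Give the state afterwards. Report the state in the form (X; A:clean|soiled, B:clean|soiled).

start: (B; A:clean, B:clean)
1. Left → (A; A:clean, B:clean)

(A; A:clean, B:clean)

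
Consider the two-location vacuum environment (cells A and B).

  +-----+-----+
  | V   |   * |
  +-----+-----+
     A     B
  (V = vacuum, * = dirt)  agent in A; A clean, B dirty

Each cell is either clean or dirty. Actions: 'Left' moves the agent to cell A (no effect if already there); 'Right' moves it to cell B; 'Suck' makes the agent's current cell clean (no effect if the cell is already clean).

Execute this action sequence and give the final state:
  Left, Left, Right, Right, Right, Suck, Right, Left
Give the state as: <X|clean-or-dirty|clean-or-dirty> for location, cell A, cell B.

[1] after Left: <A|clean|dirty>
[2] after Left: <A|clean|dirty>
[3] after Right: <B|clean|dirty>
[4] after Right: <B|clean|dirty>
[5] after Right: <B|clean|dirty>
[6] after Suck: <B|clean|clean>
[7] after Right: <B|clean|clean>
[8] after Left: <A|clean|clean>

<A|clean|clean>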